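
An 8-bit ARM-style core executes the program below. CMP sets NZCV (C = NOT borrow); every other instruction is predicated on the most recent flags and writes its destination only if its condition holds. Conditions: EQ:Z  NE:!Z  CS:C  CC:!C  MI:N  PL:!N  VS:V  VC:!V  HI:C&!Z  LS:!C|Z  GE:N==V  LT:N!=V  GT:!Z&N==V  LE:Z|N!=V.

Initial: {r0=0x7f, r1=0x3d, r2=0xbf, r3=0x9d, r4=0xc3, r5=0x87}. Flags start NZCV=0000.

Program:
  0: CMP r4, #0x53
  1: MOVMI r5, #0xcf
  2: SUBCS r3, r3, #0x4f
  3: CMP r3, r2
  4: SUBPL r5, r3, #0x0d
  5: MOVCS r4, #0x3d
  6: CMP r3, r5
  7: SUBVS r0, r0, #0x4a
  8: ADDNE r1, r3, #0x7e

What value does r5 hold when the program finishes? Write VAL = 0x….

[0] flags=0011 → (cmp)
[1] flags=0011 MI?F → skip
[2] flags=0011 CS?T → r3=0x4e
[3] flags=1001 → (cmp)
[4] flags=1001 PL?F → skip
[5] flags=1001 CS?F → skip
[6] flags=1001 → (cmp)
[7] flags=1001 VS?T → r0=0x35
[8] flags=1001 NE?T → r1=0xcc

VAL = 0x87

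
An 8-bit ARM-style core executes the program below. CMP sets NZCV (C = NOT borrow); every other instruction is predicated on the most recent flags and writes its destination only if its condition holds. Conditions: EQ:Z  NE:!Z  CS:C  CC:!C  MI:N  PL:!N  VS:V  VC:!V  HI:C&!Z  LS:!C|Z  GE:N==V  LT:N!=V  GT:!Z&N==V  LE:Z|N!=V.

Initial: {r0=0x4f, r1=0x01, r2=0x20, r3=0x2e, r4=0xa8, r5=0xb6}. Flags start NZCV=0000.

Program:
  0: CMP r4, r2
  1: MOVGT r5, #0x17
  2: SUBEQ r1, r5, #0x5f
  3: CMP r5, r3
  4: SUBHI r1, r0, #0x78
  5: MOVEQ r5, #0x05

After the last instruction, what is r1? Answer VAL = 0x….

VAL = 0xd7

[0] flags=1010 → (cmp)
[1] flags=1010 GT?F → skip
[2] flags=1010 EQ?F → skip
[3] flags=1010 → (cmp)
[4] flags=1010 HI?T → r1=0xd7
[5] flags=1010 EQ?F → skip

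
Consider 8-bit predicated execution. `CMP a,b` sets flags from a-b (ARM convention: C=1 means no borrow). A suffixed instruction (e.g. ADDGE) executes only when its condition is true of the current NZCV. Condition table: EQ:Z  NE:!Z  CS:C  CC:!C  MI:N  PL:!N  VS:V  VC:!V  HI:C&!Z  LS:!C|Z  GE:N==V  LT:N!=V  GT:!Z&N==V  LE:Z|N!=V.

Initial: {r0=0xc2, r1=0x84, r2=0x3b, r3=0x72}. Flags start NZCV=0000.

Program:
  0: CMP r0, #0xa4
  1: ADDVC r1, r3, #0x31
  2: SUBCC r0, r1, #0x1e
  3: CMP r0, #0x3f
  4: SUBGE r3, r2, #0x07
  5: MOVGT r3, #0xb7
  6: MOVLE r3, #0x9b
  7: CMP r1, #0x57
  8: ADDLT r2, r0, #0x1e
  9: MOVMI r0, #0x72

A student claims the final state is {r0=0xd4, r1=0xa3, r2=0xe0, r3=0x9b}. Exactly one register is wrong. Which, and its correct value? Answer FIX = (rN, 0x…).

FIX = (r0, 0xc2)

[0] flags=0010 → (cmp)
[1] flags=0010 VC?T → r1=0xa3
[2] flags=0010 CC?F → skip
[3] flags=1010 → (cmp)
[4] flags=1010 GE?F → skip
[5] flags=1010 GT?F → skip
[6] flags=1010 LE?T → r3=0x9b
[7] flags=0011 → (cmp)
[8] flags=0011 LT?T → r2=0xe0
[9] flags=0011 MI?F → skip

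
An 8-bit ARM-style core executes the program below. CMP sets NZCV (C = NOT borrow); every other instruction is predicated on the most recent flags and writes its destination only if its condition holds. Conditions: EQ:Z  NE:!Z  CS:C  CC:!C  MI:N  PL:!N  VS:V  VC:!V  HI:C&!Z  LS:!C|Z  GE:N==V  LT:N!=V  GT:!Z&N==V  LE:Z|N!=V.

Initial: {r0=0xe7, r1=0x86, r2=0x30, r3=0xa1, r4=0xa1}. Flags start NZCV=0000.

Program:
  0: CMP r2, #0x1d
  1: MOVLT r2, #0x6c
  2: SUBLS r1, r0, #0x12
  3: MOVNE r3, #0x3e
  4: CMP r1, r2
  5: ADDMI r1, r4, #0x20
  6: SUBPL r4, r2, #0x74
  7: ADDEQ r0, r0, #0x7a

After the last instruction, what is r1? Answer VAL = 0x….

[0] flags=0010 → (cmp)
[1] flags=0010 LT?F → skip
[2] flags=0010 LS?F → skip
[3] flags=0010 NE?T → r3=0x3e
[4] flags=0011 → (cmp)
[5] flags=0011 MI?F → skip
[6] flags=0011 PL?T → r4=0xbc
[7] flags=0011 EQ?F → skip

VAL = 0x86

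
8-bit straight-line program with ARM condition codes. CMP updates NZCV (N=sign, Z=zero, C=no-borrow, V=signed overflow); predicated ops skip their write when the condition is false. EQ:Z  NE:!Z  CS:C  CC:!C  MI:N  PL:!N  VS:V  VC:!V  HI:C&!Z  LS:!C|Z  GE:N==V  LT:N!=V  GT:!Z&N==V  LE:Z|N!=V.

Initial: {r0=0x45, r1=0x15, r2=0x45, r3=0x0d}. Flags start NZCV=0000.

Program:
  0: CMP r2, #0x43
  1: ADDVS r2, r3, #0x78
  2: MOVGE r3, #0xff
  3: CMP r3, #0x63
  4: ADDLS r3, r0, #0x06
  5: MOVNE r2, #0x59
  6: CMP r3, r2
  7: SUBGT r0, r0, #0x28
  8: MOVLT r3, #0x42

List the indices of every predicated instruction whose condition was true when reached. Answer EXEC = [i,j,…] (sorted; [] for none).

0: ✓ CMP  NZCV=0010
1: · ADDVS
2: ✓ MOVGE  r3←0xff
3: ✓ CMP  NZCV=1010
4: · ADDLS
5: ✓ MOVNE  r2←0x59
6: ✓ CMP  NZCV=1010
7: · SUBGT
8: ✓ MOVLT  r3←0x42

EXEC = [2,5,8]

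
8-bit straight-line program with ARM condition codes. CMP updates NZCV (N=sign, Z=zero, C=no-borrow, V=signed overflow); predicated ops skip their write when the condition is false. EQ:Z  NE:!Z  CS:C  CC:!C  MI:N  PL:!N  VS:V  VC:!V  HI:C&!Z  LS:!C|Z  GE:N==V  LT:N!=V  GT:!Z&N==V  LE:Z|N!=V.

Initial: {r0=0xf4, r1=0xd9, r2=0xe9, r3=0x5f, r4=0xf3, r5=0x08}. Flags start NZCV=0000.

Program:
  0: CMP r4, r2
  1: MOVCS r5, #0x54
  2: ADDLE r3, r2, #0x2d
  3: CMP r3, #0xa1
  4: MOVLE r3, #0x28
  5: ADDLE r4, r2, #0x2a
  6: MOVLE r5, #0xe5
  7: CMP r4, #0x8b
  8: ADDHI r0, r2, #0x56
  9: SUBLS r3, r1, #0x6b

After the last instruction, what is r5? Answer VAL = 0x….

[0] flags=0010 → (cmp)
[1] flags=0010 CS?T → r5=0x54
[2] flags=0010 LE?F → skip
[3] flags=1001 → (cmp)
[4] flags=1001 LE?F → skip
[5] flags=1001 LE?F → skip
[6] flags=1001 LE?F → skip
[7] flags=0010 → (cmp)
[8] flags=0010 HI?T → r0=0x3f
[9] flags=0010 LS?F → skip

VAL = 0x54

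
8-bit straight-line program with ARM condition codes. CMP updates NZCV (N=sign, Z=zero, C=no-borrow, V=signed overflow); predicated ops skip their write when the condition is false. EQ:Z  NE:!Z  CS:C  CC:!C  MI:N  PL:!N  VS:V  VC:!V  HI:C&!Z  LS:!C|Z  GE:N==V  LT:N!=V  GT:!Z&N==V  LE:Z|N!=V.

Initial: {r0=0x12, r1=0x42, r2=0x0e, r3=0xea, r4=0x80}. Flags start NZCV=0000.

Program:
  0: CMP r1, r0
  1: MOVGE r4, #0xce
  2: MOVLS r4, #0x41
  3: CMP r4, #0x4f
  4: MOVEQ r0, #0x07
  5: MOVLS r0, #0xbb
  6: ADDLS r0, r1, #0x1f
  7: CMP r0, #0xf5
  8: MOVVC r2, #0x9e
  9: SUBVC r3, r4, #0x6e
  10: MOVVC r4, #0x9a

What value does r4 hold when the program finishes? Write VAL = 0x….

VAL = 0x9a

0: ✓ CMP  NZCV=0010
1: ✓ MOVGE  r4←0xce
2: · MOVLS
3: ✓ CMP  NZCV=0011
4: · MOVEQ
5: · MOVLS
6: · ADDLS
7: ✓ CMP  NZCV=0000
8: ✓ MOVVC  r2←0x9e
9: ✓ SUBVC  r3←0x60
10: ✓ MOVVC  r4←0x9a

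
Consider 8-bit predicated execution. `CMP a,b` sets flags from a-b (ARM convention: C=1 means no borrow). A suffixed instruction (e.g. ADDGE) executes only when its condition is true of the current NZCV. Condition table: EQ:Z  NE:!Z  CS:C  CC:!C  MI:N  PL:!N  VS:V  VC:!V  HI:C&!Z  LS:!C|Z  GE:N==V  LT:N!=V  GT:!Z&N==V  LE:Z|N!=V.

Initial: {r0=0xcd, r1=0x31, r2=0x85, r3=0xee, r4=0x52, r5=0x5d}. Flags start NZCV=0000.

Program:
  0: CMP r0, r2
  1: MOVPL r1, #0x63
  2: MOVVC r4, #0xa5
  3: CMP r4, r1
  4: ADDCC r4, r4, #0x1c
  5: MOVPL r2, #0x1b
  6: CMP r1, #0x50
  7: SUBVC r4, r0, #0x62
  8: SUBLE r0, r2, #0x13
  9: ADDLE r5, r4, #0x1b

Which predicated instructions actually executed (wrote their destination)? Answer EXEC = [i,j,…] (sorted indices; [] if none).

0: ✓ CMP  NZCV=0010
1: ✓ MOVPL  r1←0x63
2: ✓ MOVVC  r4←0xa5
3: ✓ CMP  NZCV=0011
4: · ADDCC
5: ✓ MOVPL  r2←0x1b
6: ✓ CMP  NZCV=0010
7: ✓ SUBVC  r4←0x6b
8: · SUBLE
9: · ADDLE

EXEC = [1,2,5,7]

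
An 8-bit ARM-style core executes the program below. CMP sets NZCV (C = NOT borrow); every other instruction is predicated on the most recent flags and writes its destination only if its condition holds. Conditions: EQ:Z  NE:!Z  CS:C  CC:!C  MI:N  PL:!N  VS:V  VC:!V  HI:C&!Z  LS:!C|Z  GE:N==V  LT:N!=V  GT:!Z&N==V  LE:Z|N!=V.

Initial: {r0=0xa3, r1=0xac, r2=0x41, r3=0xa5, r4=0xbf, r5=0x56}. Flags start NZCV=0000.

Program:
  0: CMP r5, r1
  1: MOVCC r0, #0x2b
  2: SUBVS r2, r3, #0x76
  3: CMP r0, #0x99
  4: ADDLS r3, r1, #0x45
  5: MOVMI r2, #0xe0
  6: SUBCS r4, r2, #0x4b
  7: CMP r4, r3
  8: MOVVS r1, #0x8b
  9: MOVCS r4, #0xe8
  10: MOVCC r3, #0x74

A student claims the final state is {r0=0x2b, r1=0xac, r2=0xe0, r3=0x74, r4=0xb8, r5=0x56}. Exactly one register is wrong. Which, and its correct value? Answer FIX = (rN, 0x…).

FIX = (r4, 0xbf)

0: ✓ CMP  NZCV=1001
1: ✓ MOVCC  r0←0x2b
2: ✓ SUBVS  r2←0x2f
3: ✓ CMP  NZCV=1001
4: ✓ ADDLS  r3←0xf1
5: ✓ MOVMI  r2←0xe0
6: · SUBCS
7: ✓ CMP  NZCV=1000
8: · MOVVS
9: · MOVCS
10: ✓ MOVCC  r3←0x74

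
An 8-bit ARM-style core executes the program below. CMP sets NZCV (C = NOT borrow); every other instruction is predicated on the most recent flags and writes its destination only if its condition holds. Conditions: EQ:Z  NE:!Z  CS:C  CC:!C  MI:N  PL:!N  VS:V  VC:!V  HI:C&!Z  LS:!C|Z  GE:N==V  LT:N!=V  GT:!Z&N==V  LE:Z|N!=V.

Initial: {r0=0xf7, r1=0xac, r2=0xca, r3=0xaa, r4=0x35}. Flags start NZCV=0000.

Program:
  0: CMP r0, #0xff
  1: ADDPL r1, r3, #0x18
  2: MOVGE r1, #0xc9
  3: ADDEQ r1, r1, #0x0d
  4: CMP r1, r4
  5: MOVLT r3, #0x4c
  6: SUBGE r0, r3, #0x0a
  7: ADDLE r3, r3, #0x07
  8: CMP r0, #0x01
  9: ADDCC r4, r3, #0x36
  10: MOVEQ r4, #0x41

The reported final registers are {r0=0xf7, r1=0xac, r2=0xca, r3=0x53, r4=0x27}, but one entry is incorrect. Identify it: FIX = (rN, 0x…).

FIX = (r4, 0x35)

[0] flags=1000 → (cmp)
[1] flags=1000 PL?F → skip
[2] flags=1000 GE?F → skip
[3] flags=1000 EQ?F → skip
[4] flags=0011 → (cmp)
[5] flags=0011 LT?T → r3=0x4c
[6] flags=0011 GE?F → skip
[7] flags=0011 LE?T → r3=0x53
[8] flags=1010 → (cmp)
[9] flags=1010 CC?F → skip
[10] flags=1010 EQ?F → skip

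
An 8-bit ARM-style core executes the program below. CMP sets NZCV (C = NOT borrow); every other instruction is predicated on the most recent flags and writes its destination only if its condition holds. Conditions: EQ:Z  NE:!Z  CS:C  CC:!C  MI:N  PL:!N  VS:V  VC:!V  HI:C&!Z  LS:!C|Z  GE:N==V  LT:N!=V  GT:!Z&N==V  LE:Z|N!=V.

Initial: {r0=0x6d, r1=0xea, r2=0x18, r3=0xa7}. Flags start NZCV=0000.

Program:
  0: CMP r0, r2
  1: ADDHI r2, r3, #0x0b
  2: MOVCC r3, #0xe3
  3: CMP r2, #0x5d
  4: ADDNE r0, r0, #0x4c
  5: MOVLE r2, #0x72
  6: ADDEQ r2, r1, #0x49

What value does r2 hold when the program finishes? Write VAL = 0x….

VAL = 0x72

0: ✓ CMP  NZCV=0010
1: ✓ ADDHI  r2←0xb2
2: · MOVCC
3: ✓ CMP  NZCV=0011
4: ✓ ADDNE  r0←0xb9
5: ✓ MOVLE  r2←0x72
6: · ADDEQ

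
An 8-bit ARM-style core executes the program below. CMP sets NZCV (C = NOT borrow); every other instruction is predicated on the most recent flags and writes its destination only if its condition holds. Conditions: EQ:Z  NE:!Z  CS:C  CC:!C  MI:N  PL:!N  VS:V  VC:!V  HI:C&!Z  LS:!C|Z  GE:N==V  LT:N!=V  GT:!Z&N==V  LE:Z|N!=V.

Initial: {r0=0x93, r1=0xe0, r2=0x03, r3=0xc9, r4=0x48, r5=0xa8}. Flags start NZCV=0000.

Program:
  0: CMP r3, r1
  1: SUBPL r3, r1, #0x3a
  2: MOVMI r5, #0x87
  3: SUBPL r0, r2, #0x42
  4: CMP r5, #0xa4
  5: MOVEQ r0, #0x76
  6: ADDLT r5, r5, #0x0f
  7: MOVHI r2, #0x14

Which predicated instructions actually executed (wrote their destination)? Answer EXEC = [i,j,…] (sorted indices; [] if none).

0: ✓ CMP  NZCV=1000
1: · SUBPL
2: ✓ MOVMI  r5←0x87
3: · SUBPL
4: ✓ CMP  NZCV=1000
5: · MOVEQ
6: ✓ ADDLT  r5←0x96
7: · MOVHI

EXEC = [2,6]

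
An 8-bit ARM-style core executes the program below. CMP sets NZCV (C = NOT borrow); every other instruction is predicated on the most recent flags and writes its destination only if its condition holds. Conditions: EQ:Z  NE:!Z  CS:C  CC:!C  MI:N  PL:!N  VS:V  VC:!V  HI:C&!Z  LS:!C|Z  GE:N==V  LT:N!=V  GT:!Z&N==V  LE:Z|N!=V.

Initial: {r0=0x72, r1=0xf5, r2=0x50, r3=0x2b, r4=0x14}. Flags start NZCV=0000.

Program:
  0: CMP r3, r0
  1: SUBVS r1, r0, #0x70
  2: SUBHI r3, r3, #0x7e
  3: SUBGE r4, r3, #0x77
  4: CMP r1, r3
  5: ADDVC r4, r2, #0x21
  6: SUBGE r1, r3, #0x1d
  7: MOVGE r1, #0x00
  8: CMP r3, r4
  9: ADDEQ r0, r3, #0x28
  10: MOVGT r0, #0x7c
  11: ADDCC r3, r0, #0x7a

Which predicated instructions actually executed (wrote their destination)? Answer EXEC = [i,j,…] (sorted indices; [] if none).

[0] flags=1000 → (cmp)
[1] flags=1000 VS?F → skip
[2] flags=1000 HI?F → skip
[3] flags=1000 GE?F → skip
[4] flags=1010 → (cmp)
[5] flags=1010 VC?T → r4=0x71
[6] flags=1010 GE?F → skip
[7] flags=1010 GE?F → skip
[8] flags=1000 → (cmp)
[9] flags=1000 EQ?F → skip
[10] flags=1000 GT?F → skip
[11] flags=1000 CC?T → r3=0xec

EXEC = [5,11]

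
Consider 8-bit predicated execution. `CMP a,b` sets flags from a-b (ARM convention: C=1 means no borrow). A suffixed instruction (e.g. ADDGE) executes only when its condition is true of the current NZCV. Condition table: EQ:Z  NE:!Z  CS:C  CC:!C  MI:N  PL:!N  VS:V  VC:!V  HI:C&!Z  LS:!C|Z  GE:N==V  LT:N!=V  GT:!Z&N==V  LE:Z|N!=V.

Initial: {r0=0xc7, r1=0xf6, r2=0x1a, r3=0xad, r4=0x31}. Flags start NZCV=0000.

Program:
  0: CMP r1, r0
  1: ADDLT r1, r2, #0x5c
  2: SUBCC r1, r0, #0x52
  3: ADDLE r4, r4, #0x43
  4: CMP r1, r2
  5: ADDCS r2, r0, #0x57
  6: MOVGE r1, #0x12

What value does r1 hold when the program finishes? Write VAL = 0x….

[0] flags=0010 → (cmp)
[1] flags=0010 LT?F → skip
[2] flags=0010 CC?F → skip
[3] flags=0010 LE?F → skip
[4] flags=1010 → (cmp)
[5] flags=1010 CS?T → r2=0x1e
[6] flags=1010 GE?F → skip

VAL = 0xf6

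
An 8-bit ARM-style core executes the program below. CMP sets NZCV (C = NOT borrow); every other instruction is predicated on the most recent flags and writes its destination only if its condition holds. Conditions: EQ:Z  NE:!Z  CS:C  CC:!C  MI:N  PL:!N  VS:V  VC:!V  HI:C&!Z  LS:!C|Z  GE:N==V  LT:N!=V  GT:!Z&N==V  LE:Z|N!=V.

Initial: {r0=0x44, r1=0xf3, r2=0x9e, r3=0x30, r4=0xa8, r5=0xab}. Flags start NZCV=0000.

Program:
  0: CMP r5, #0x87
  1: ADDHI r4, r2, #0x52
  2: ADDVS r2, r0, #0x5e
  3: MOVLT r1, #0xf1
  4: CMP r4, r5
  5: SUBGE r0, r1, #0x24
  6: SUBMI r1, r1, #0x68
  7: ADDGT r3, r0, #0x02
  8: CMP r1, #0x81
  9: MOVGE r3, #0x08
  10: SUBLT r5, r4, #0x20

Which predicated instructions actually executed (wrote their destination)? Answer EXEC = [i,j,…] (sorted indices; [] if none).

EXEC = [1,5,7,9]

0: ✓ CMP  NZCV=0010
1: ✓ ADDHI  r4←0xf0
2: · ADDVS
3: · MOVLT
4: ✓ CMP  NZCV=0010
5: ✓ SUBGE  r0←0xcf
6: · SUBMI
7: ✓ ADDGT  r3←0xd1
8: ✓ CMP  NZCV=0010
9: ✓ MOVGE  r3←0x08
10: · SUBLT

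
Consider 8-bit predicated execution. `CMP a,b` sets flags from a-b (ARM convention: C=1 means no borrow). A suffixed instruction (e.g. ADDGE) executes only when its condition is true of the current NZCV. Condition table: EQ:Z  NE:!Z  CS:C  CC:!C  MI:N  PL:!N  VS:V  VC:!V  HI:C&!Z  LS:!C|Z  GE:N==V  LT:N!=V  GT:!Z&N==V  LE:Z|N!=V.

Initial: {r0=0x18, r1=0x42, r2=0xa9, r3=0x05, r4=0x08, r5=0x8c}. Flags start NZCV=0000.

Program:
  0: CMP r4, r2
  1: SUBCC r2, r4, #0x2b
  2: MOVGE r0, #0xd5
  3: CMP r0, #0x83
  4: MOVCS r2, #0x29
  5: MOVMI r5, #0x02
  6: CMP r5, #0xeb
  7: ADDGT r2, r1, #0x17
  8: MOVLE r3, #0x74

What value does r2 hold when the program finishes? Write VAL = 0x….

[0] flags=0000 → (cmp)
[1] flags=0000 CC?T → r2=0xdd
[2] flags=0000 GE?T → r0=0xd5
[3] flags=0010 → (cmp)
[4] flags=0010 CS?T → r2=0x29
[5] flags=0010 MI?F → skip
[6] flags=1000 → (cmp)
[7] flags=1000 GT?F → skip
[8] flags=1000 LE?T → r3=0x74

VAL = 0x29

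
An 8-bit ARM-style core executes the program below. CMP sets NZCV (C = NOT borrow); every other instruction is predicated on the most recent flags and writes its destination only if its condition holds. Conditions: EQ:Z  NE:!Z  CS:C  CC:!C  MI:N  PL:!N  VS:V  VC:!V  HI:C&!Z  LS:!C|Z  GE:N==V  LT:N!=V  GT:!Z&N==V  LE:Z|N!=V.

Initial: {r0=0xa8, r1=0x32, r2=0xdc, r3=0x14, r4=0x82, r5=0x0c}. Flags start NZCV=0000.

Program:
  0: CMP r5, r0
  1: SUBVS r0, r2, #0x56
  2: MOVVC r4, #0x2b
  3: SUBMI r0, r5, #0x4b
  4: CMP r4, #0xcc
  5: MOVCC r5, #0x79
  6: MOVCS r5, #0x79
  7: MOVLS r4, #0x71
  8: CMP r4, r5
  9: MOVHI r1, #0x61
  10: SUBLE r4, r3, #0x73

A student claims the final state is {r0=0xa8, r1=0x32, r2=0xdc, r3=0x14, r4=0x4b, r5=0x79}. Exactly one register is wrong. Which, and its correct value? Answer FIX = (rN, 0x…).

0: ✓ CMP  NZCV=0000
1: · SUBVS
2: ✓ MOVVC  r4←0x2b
3: · SUBMI
4: ✓ CMP  NZCV=0000
5: ✓ MOVCC  r5←0x79
6: · MOVCS
7: ✓ MOVLS  r4←0x71
8: ✓ CMP  NZCV=1000
9: · MOVHI
10: ✓ SUBLE  r4←0xa1

FIX = (r4, 0xa1)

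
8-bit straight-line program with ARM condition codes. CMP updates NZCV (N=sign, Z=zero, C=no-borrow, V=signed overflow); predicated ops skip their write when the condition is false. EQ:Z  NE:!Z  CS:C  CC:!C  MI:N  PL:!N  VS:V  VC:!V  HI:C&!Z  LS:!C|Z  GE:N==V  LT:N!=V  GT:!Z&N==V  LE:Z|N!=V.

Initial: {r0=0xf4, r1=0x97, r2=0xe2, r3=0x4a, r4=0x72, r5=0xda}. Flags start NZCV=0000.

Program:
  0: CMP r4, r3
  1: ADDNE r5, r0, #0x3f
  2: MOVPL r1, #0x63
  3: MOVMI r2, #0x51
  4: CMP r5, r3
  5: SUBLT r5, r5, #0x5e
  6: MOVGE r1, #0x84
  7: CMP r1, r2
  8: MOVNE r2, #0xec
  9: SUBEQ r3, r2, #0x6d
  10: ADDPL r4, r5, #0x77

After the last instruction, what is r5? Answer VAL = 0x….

0: ✓ CMP  NZCV=0010
1: ✓ ADDNE  r5←0x33
2: ✓ MOVPL  r1←0x63
3: · MOVMI
4: ✓ CMP  NZCV=1000
5: ✓ SUBLT  r5←0xd5
6: · MOVGE
7: ✓ CMP  NZCV=1001
8: ✓ MOVNE  r2←0xec
9: · SUBEQ
10: · ADDPL

VAL = 0xd5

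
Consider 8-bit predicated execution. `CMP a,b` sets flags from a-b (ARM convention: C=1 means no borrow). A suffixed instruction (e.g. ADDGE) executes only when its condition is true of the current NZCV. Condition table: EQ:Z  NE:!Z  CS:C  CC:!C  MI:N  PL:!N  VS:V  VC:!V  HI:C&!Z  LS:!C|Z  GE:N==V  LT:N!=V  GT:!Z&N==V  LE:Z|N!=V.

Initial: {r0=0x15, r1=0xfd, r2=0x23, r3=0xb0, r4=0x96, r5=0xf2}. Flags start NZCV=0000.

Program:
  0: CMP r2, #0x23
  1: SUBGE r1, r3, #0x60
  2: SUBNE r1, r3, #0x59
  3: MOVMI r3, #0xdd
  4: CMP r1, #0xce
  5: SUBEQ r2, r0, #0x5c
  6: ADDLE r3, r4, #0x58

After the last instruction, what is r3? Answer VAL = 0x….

0: ✓ CMP  NZCV=0110
1: ✓ SUBGE  r1←0x50
2: · SUBNE
3: · MOVMI
4: ✓ CMP  NZCV=1001
5: · SUBEQ
6: · ADDLE

VAL = 0xb0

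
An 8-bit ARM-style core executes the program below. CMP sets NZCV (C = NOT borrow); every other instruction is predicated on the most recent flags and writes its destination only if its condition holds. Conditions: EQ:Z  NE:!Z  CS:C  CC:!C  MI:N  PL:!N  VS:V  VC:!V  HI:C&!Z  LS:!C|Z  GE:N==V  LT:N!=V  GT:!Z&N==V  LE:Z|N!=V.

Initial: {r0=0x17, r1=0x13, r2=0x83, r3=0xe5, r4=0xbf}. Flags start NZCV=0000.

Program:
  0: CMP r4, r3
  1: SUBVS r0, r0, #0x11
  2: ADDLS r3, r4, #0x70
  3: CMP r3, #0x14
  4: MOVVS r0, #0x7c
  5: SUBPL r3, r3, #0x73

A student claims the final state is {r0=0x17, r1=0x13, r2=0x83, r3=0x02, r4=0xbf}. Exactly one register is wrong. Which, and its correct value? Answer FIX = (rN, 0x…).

[0] flags=1000 → (cmp)
[1] flags=1000 VS?F → skip
[2] flags=1000 LS?T → r3=0x2f
[3] flags=0010 → (cmp)
[4] flags=0010 VS?F → skip
[5] flags=0010 PL?T → r3=0xbc

FIX = (r3, 0xbc)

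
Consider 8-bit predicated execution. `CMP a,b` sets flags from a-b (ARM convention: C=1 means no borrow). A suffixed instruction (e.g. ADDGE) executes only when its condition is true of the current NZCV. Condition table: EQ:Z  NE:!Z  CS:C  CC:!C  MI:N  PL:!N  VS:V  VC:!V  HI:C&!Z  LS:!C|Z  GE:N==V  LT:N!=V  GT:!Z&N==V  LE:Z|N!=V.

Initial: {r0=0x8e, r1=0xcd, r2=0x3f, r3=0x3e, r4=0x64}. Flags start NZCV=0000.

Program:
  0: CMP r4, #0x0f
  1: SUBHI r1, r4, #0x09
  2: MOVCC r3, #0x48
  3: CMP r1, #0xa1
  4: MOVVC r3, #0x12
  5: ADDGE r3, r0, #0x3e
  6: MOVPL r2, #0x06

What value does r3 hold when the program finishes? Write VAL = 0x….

VAL = 0xcc

[0] flags=0010 → (cmp)
[1] flags=0010 HI?T → r1=0x5b
[2] flags=0010 CC?F → skip
[3] flags=1001 → (cmp)
[4] flags=1001 VC?F → skip
[5] flags=1001 GE?T → r3=0xcc
[6] flags=1001 PL?F → skip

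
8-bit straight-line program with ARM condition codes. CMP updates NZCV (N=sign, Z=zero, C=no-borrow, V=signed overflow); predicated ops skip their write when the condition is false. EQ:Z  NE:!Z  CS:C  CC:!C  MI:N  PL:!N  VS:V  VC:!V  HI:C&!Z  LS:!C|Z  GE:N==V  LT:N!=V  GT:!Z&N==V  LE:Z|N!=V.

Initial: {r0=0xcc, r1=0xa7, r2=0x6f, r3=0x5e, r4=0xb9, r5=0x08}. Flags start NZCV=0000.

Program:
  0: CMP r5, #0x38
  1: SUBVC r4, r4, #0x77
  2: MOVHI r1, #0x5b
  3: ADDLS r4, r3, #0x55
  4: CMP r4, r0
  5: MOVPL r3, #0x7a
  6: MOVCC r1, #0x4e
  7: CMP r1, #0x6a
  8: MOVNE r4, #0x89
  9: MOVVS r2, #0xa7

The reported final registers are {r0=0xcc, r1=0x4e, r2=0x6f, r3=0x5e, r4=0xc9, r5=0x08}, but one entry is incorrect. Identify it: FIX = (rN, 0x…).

FIX = (r4, 0x89)

0: ✓ CMP  NZCV=1000
1: ✓ SUBVC  r4←0x42
2: · MOVHI
3: ✓ ADDLS  r4←0xb3
4: ✓ CMP  NZCV=1000
5: · MOVPL
6: ✓ MOVCC  r1←0x4e
7: ✓ CMP  NZCV=1000
8: ✓ MOVNE  r4←0x89
9: · MOVVS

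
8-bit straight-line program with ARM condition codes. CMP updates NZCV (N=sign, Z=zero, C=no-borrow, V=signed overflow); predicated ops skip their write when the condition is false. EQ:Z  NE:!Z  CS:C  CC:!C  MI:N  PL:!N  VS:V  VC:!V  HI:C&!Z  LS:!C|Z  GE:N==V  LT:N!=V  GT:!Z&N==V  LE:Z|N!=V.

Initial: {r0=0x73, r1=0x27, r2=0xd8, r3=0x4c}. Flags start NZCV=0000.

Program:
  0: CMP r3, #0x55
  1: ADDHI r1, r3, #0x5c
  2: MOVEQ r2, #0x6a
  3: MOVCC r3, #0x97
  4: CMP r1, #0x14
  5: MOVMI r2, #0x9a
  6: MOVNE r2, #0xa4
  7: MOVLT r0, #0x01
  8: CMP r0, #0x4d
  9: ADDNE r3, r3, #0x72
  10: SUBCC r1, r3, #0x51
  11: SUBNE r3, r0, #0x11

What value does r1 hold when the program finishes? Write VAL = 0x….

0: ✓ CMP  NZCV=1000
1: · ADDHI
2: · MOVEQ
3: ✓ MOVCC  r3←0x97
4: ✓ CMP  NZCV=0010
5: · MOVMI
6: ✓ MOVNE  r2←0xa4
7: · MOVLT
8: ✓ CMP  NZCV=0010
9: ✓ ADDNE  r3←0x09
10: · SUBCC
11: ✓ SUBNE  r3←0x62

VAL = 0x27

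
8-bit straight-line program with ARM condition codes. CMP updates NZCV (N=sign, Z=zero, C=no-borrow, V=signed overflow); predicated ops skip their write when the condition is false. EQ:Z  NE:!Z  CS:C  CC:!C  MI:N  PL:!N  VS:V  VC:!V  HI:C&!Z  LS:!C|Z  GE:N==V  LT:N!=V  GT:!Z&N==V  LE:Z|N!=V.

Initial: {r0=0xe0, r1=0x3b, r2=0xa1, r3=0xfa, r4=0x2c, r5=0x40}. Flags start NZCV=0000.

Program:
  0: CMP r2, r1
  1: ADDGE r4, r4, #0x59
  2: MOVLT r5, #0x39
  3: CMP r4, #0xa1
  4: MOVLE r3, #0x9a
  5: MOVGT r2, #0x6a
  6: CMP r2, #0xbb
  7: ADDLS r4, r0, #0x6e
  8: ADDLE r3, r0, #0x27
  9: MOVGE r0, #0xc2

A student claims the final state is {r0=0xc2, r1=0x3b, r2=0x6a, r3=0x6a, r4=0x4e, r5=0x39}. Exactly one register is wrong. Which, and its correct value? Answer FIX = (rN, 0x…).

FIX = (r3, 0xfa)

0: ✓ CMP  NZCV=0011
1: · ADDGE
2: ✓ MOVLT  r5←0x39
3: ✓ CMP  NZCV=1001
4: · MOVLE
5: ✓ MOVGT  r2←0x6a
6: ✓ CMP  NZCV=1001
7: ✓ ADDLS  r4←0x4e
8: · ADDLE
9: ✓ MOVGE  r0←0xc2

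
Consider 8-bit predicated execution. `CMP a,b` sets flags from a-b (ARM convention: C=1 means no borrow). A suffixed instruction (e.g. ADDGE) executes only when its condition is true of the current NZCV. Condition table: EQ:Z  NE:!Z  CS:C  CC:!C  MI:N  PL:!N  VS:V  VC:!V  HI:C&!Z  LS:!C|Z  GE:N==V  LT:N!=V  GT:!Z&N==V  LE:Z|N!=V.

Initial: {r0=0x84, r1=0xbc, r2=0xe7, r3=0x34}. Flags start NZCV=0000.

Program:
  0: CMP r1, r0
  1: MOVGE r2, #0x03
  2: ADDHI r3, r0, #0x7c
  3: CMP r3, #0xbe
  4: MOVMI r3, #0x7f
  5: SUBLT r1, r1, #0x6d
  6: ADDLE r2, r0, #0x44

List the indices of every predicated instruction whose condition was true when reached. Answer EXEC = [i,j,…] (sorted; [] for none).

0: ✓ CMP  NZCV=0010
1: ✓ MOVGE  r2←0x03
2: ✓ ADDHI  r3←0x00
3: ✓ CMP  NZCV=0000
4: · MOVMI
5: · SUBLT
6: · ADDLE

EXEC = [1,2]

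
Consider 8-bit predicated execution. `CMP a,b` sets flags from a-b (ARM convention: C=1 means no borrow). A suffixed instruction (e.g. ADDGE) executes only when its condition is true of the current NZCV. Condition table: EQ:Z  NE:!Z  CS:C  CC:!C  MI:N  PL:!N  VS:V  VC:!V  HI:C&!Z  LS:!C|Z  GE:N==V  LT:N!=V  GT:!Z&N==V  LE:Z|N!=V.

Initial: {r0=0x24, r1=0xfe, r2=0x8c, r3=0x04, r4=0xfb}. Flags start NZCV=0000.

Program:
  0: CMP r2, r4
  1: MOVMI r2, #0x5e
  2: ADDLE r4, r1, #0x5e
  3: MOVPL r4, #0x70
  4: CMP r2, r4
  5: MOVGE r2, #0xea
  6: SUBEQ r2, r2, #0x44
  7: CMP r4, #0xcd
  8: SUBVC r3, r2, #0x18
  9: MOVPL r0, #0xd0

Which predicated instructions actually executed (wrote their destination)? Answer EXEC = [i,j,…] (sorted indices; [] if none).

EXEC = [1,2,5]

[0] flags=1000 → (cmp)
[1] flags=1000 MI?T → r2=0x5e
[2] flags=1000 LE?T → r4=0x5c
[3] flags=1000 PL?F → skip
[4] flags=0010 → (cmp)
[5] flags=0010 GE?T → r2=0xea
[6] flags=0010 EQ?F → skip
[7] flags=1001 → (cmp)
[8] flags=1001 VC?F → skip
[9] flags=1001 PL?F → skip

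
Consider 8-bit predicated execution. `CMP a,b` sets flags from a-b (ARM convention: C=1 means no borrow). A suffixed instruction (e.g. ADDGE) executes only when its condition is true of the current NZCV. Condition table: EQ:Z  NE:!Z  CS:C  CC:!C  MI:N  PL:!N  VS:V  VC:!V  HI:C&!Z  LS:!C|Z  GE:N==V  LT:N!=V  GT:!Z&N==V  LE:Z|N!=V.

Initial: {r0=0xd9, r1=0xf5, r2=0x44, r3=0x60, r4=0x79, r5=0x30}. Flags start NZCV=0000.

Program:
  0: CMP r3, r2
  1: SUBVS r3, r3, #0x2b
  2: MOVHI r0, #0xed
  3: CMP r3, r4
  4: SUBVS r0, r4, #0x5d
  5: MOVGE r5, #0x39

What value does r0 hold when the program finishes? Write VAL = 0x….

[0] flags=0010 → (cmp)
[1] flags=0010 VS?F → skip
[2] flags=0010 HI?T → r0=0xed
[3] flags=1000 → (cmp)
[4] flags=1000 VS?F → skip
[5] flags=1000 GE?F → skip

VAL = 0xed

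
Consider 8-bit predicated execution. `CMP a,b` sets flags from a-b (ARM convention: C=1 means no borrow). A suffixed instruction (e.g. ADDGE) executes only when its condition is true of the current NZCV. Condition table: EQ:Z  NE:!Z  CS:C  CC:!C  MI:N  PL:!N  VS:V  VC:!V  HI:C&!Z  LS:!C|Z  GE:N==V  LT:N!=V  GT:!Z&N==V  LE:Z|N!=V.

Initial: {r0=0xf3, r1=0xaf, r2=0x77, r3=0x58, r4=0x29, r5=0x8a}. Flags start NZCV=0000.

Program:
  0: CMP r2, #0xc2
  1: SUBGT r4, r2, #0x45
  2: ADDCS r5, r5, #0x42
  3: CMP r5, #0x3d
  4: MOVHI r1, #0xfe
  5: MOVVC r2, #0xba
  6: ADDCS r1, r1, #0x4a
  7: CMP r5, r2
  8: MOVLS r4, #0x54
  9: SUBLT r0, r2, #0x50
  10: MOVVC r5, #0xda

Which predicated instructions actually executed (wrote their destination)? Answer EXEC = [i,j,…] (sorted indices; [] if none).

EXEC = [1,4,6,9]

[0] flags=1001 → (cmp)
[1] flags=1001 GT?T → r4=0x32
[2] flags=1001 CS?F → skip
[3] flags=0011 → (cmp)
[4] flags=0011 HI?T → r1=0xfe
[5] flags=0011 VC?F → skip
[6] flags=0011 CS?T → r1=0x48
[7] flags=0011 → (cmp)
[8] flags=0011 LS?F → skip
[9] flags=0011 LT?T → r0=0x27
[10] flags=0011 VC?F → skip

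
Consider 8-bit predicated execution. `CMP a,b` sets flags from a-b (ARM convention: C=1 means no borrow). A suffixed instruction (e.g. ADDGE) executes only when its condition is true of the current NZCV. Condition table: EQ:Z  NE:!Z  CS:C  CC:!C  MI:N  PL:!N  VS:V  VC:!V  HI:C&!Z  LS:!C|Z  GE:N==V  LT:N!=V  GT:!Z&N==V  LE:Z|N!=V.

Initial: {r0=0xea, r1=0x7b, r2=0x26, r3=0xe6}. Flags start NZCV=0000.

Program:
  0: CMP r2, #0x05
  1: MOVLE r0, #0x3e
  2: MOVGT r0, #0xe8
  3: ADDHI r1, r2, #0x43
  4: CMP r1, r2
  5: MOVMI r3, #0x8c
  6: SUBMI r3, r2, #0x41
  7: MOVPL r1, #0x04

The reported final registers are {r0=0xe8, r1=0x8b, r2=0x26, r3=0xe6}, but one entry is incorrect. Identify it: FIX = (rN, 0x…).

0: ✓ CMP  NZCV=0010
1: · MOVLE
2: ✓ MOVGT  r0←0xe8
3: ✓ ADDHI  r1←0x69
4: ✓ CMP  NZCV=0010
5: · MOVMI
6: · SUBMI
7: ✓ MOVPL  r1←0x04

FIX = (r1, 0x04)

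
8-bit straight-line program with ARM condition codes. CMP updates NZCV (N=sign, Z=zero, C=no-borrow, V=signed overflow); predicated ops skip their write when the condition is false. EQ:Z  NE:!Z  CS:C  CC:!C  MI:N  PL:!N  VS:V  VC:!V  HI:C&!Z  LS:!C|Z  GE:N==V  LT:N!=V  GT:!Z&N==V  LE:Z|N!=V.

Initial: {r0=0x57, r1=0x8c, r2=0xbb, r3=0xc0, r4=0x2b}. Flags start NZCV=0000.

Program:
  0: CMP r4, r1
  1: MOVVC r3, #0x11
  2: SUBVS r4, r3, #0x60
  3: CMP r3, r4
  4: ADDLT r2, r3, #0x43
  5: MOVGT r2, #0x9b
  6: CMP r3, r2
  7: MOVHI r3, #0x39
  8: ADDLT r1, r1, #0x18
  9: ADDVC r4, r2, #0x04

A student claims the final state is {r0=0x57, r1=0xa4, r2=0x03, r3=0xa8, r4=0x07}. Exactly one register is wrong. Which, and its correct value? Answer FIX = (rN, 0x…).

FIX = (r3, 0x39)

0: ✓ CMP  NZCV=1001
1: · MOVVC
2: ✓ SUBVS  r4←0x60
3: ✓ CMP  NZCV=0011
4: ✓ ADDLT  r2←0x03
5: · MOVGT
6: ✓ CMP  NZCV=1010
7: ✓ MOVHI  r3←0x39
8: ✓ ADDLT  r1←0xa4
9: ✓ ADDVC  r4←0x07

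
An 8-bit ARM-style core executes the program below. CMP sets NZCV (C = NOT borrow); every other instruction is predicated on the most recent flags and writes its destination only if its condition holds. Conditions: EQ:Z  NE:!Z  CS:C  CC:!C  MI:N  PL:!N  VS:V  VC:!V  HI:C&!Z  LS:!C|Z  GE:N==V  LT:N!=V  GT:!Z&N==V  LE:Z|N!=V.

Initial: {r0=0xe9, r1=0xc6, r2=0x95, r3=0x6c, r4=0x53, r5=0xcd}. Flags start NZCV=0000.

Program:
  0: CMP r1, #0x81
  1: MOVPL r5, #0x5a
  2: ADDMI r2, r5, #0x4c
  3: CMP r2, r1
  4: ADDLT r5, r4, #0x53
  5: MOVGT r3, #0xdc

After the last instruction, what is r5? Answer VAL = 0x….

[0] flags=0010 → (cmp)
[1] flags=0010 PL?T → r5=0x5a
[2] flags=0010 MI?F → skip
[3] flags=1000 → (cmp)
[4] flags=1000 LT?T → r5=0xa6
[5] flags=1000 GT?F → skip

VAL = 0xa6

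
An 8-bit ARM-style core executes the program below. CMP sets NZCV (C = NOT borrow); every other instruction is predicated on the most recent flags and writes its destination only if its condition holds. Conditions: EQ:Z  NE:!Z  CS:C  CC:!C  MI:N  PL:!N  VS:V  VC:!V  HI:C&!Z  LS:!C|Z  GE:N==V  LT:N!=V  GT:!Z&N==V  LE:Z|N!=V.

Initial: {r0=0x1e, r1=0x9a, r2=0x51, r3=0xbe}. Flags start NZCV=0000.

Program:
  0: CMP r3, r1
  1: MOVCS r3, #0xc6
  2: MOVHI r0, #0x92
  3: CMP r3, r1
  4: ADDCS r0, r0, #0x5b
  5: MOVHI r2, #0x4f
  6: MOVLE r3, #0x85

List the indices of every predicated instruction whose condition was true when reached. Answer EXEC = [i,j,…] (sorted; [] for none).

0: ✓ CMP  NZCV=0010
1: ✓ MOVCS  r3←0xc6
2: ✓ MOVHI  r0←0x92
3: ✓ CMP  NZCV=0010
4: ✓ ADDCS  r0←0xed
5: ✓ MOVHI  r2←0x4f
6: · MOVLE

EXEC = [1,2,4,5]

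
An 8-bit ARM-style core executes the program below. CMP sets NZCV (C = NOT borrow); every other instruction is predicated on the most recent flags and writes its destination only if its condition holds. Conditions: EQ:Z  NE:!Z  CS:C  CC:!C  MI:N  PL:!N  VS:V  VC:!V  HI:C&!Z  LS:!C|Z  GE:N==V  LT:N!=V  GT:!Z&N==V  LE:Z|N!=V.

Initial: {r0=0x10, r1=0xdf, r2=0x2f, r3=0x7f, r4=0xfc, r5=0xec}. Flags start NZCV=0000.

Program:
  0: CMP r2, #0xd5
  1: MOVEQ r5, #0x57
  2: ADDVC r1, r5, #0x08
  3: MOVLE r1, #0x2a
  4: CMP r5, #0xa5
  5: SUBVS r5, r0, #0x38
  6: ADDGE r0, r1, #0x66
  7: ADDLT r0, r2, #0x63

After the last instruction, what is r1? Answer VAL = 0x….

0: ✓ CMP  NZCV=0000
1: · MOVEQ
2: ✓ ADDVC  r1←0xf4
3: · MOVLE
4: ✓ CMP  NZCV=0010
5: · SUBVS
6: ✓ ADDGE  r0←0x5a
7: · ADDLT

VAL = 0xf4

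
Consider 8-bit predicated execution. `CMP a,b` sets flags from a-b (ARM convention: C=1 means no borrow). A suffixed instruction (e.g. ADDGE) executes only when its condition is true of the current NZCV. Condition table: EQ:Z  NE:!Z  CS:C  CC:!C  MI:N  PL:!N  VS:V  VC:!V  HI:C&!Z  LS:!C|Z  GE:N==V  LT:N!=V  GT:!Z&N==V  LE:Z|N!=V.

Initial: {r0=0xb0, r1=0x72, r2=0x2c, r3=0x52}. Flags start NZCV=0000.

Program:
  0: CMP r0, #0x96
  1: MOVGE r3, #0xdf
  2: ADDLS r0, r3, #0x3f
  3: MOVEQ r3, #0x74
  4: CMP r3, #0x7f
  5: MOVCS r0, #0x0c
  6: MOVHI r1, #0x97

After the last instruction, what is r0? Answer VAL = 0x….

VAL = 0x0c

0: ✓ CMP  NZCV=0010
1: ✓ MOVGE  r3←0xdf
2: · ADDLS
3: · MOVEQ
4: ✓ CMP  NZCV=0011
5: ✓ MOVCS  r0←0x0c
6: ✓ MOVHI  r1←0x97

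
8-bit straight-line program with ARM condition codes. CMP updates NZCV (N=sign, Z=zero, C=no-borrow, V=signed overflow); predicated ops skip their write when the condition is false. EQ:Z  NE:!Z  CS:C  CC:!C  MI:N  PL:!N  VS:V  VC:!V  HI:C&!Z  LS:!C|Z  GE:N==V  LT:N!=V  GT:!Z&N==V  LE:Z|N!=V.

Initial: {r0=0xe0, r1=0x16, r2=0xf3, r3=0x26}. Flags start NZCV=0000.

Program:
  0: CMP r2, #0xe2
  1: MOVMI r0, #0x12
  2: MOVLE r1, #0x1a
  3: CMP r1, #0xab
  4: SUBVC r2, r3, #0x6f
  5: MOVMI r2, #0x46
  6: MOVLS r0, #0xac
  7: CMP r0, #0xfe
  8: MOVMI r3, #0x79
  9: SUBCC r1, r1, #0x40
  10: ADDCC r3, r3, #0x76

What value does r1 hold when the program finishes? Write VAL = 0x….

VAL = 0xd6

0: ✓ CMP  NZCV=0010
1: · MOVMI
2: · MOVLE
3: ✓ CMP  NZCV=0000
4: ✓ SUBVC  r2←0xb7
5: · MOVMI
6: ✓ MOVLS  r0←0xac
7: ✓ CMP  NZCV=1000
8: ✓ MOVMI  r3←0x79
9: ✓ SUBCC  r1←0xd6
10: ✓ ADDCC  r3←0xef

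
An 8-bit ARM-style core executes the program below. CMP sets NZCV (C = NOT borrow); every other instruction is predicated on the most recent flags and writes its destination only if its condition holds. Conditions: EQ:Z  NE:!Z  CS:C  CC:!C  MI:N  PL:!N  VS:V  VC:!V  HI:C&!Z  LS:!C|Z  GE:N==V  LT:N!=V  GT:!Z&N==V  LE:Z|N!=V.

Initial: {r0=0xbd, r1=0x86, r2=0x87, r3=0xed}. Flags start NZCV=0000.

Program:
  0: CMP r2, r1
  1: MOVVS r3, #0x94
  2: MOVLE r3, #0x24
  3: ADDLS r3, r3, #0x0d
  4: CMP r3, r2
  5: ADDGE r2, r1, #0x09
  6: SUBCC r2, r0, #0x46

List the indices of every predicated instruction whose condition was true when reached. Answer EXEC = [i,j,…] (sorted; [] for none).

EXEC = [5]

[0] flags=0010 → (cmp)
[1] flags=0010 VS?F → skip
[2] flags=0010 LE?F → skip
[3] flags=0010 LS?F → skip
[4] flags=0010 → (cmp)
[5] flags=0010 GE?T → r2=0x8f
[6] flags=0010 CC?F → skip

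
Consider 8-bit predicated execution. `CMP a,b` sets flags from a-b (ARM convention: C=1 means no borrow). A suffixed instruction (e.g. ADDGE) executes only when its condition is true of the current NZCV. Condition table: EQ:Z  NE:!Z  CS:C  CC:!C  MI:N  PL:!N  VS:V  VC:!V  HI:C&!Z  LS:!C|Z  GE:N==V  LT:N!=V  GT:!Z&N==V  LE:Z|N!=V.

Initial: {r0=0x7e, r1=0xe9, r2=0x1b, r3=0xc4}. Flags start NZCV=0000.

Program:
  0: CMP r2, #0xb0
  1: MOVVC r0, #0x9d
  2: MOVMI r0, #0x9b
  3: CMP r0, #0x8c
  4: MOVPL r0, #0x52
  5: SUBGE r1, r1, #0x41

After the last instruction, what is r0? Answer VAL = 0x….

[0] flags=0000 → (cmp)
[1] flags=0000 VC?T → r0=0x9d
[2] flags=0000 MI?F → skip
[3] flags=0010 → (cmp)
[4] flags=0010 PL?T → r0=0x52
[5] flags=0010 GE?T → r1=0xa8

VAL = 0x52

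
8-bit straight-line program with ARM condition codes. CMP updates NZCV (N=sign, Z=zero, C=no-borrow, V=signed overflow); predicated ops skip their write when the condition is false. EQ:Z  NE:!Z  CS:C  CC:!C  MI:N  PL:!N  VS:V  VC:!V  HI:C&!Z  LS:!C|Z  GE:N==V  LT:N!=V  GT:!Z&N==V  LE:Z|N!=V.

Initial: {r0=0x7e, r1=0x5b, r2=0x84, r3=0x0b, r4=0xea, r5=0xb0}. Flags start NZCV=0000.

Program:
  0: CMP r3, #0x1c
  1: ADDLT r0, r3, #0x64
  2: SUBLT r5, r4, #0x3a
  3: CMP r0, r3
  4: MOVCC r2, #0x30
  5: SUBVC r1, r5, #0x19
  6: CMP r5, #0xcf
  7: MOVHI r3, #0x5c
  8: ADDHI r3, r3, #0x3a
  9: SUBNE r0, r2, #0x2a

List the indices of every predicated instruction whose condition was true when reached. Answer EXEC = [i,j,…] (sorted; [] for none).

[0] flags=1000 → (cmp)
[1] flags=1000 LT?T → r0=0x6f
[2] flags=1000 LT?T → r5=0xb0
[3] flags=0010 → (cmp)
[4] flags=0010 CC?F → skip
[5] flags=0010 VC?T → r1=0x97
[6] flags=1000 → (cmp)
[7] flags=1000 HI?F → skip
[8] flags=1000 HI?F → skip
[9] flags=1000 NE?T → r0=0x5a

EXEC = [1,2,5,9]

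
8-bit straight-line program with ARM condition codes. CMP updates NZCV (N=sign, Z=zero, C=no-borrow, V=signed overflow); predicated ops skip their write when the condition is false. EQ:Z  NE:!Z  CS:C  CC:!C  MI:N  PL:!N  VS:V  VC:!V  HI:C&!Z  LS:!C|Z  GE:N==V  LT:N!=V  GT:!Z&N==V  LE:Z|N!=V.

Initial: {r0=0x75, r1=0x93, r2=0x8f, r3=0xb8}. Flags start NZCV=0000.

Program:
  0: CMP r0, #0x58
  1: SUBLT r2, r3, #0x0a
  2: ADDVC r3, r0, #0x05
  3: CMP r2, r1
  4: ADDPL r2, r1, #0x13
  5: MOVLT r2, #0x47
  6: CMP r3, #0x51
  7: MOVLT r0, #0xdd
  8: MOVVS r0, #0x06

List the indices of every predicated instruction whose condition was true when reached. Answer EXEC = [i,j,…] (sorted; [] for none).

0: ✓ CMP  NZCV=0010
1: · SUBLT
2: ✓ ADDVC  r3←0x7a
3: ✓ CMP  NZCV=1000
4: · ADDPL
5: ✓ MOVLT  r2←0x47
6: ✓ CMP  NZCV=0010
7: · MOVLT
8: · MOVVS

EXEC = [2,5]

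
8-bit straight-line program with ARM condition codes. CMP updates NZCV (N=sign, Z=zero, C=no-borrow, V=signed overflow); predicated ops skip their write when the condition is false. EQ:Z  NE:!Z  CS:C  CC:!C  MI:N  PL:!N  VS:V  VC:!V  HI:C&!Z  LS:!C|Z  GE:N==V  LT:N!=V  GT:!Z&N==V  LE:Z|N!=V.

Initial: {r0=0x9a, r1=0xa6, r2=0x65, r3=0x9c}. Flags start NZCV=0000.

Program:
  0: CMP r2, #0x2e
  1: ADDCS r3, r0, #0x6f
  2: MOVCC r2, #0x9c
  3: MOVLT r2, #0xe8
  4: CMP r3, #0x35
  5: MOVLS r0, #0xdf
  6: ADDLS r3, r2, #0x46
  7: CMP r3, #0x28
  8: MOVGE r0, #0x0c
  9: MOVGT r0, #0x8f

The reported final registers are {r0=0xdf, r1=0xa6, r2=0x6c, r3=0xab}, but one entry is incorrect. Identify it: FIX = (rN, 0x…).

FIX = (r2, 0x65)

[0] flags=0010 → (cmp)
[1] flags=0010 CS?T → r3=0x09
[2] flags=0010 CC?F → skip
[3] flags=0010 LT?F → skip
[4] flags=1000 → (cmp)
[5] flags=1000 LS?T → r0=0xdf
[6] flags=1000 LS?T → r3=0xab
[7] flags=1010 → (cmp)
[8] flags=1010 GE?F → skip
[9] flags=1010 GT?F → skip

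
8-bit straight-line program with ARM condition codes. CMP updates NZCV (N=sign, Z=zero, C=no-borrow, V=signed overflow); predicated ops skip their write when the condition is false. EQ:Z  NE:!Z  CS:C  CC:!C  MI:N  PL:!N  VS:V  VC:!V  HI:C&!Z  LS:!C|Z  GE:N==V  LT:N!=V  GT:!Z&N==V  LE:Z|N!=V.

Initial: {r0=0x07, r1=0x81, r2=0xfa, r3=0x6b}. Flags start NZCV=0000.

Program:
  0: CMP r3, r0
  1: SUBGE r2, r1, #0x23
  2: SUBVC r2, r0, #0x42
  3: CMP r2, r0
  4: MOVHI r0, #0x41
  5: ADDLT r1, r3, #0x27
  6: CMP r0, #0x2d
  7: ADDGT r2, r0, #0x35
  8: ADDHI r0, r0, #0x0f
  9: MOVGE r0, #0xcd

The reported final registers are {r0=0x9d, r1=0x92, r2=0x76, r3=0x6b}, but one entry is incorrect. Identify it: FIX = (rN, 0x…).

FIX = (r0, 0xcd)

[0] flags=0010 → (cmp)
[1] flags=0010 GE?T → r2=0x5e
[2] flags=0010 VC?T → r2=0xc5
[3] flags=1010 → (cmp)
[4] flags=1010 HI?T → r0=0x41
[5] flags=1010 LT?T → r1=0x92
[6] flags=0010 → (cmp)
[7] flags=0010 GT?T → r2=0x76
[8] flags=0010 HI?T → r0=0x50
[9] flags=0010 GE?T → r0=0xcd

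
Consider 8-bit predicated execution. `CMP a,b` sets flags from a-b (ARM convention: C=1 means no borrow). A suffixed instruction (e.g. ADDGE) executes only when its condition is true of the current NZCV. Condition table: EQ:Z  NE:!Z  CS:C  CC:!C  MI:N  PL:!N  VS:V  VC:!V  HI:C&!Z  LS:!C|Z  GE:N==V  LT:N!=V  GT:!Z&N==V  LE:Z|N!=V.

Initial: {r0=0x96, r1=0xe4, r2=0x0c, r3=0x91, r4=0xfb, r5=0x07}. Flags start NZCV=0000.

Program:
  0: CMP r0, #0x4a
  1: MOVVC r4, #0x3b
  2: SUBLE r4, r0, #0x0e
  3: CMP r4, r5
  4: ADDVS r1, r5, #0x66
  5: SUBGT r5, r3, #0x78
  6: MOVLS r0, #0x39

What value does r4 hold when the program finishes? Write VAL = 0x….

VAL = 0x88

0: ✓ CMP  NZCV=0011
1: · MOVVC
2: ✓ SUBLE  r4←0x88
3: ✓ CMP  NZCV=1010
4: · ADDVS
5: · SUBGT
6: · MOVLS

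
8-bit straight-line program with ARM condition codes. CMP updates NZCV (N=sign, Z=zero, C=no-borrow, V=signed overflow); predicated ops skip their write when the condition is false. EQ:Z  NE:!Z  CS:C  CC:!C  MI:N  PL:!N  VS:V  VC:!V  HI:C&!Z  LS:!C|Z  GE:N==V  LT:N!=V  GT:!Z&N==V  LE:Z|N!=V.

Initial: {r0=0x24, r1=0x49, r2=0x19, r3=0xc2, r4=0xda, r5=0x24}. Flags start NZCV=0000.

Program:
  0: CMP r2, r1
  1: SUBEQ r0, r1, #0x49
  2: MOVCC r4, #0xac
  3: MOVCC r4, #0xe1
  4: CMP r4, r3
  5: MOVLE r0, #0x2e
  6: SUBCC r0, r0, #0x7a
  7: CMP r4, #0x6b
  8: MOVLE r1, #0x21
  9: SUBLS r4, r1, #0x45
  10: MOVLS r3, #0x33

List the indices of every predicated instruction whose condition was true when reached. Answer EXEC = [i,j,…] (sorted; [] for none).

0: ✓ CMP  NZCV=1000
1: · SUBEQ
2: ✓ MOVCC  r4←0xac
3: ✓ MOVCC  r4←0xe1
4: ✓ CMP  NZCV=0010
5: · MOVLE
6: · SUBCC
7: ✓ CMP  NZCV=0011
8: ✓ MOVLE  r1←0x21
9: · SUBLS
10: · MOVLS

EXEC = [2,3,8]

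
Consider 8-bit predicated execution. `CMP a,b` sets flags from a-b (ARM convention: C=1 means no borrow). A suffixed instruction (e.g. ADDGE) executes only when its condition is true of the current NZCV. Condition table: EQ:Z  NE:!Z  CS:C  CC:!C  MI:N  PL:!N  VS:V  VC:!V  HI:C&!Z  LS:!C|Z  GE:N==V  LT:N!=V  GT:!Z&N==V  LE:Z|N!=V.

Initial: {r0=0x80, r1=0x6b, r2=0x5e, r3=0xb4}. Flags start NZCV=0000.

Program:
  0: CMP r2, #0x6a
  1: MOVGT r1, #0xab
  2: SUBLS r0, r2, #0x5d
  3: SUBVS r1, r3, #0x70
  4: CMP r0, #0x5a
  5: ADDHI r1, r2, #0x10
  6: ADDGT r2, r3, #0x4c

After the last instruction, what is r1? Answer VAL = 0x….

0: ✓ CMP  NZCV=1000
1: · MOVGT
2: ✓ SUBLS  r0←0x01
3: · SUBVS
4: ✓ CMP  NZCV=1000
5: · ADDHI
6: · ADDGT

VAL = 0x6b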